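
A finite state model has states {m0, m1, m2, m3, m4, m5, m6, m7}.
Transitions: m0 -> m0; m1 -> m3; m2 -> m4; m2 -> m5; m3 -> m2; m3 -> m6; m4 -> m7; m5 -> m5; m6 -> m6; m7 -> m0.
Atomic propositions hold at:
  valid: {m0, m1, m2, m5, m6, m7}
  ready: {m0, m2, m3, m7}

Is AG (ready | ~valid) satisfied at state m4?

Yes

Sat(~valid) = {m3, m4}
Sat(ready | ~valid) = {m0, m2, m3, m4, m7}
AG (ready | ~valid): greatest fixpoint, start Z0 = {m0, m2, m3, m4, m7}, keep only states in Sat with every successor in Z. Z1 = {m0, m4, m7}; fixed.
Sat(AG (ready | ~valid)) = {m0, m4, m7}
m4 ∈ Sat(AG (ready | ~valid)) = {m0, m4, m7}, so the formula holds at m4.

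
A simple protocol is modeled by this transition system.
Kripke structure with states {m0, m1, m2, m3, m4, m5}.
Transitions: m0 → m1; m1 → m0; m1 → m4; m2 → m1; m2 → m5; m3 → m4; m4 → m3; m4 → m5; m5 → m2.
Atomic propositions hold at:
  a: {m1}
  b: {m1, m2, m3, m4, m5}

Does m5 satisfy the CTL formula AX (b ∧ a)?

No

Sat(b ∧ a) = {m1}
Sat(AX (b ∧ a)) = {s : every successor in {m1}} = {m0}
m5 ∉ Sat(AX (b ∧ a)) = {m0}, so the formula does not hold at m5.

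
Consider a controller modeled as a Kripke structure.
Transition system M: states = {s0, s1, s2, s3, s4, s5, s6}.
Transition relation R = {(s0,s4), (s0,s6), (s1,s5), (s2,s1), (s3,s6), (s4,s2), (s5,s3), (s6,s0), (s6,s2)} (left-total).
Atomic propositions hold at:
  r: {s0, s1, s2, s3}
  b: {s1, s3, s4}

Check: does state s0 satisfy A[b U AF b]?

AF b: least fixpoint, start Z0 = {s1, s3, s4}, add states with every successor in Z. Z1 = {s1, s2, s3, s4, s5}; fixed.
Sat(AF b) = {s1, s2, s3, s4, s5}
A[b U AF b]: least fixpoint, start Z0 = Sat(AF b) = {s1, s2, s3, s4, s5}, add states in Sat(b) with every successor in Z. Already a fixed point.
Sat(A[b U AF b]) = {s1, s2, s3, s4, s5}
s0 ∉ Sat(A[b U AF b]) = {s1, s2, s3, s4, s5}, so the formula does not hold at s0.

No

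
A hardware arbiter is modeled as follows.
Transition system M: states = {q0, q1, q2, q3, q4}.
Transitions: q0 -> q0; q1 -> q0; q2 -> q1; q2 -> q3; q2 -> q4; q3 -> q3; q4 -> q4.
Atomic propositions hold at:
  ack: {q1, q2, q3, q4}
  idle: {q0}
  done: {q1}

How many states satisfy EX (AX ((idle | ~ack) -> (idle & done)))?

Sat(~ack) = {q0}
Sat(idle | ~ack) = {q0}
Sat(idle & done) = ∅
Sat((idle | ~ack) -> (idle & done)) = {q1, q2, q3, q4}
Sat(AX ((idle | ~ack) -> (idle & done))) = {s : every successor in {q1, q2, q3, q4}} = {q2, q3, q4}
Sat(EX (AX ((idle | ~ack) -> (idle & done)))) = {s : some successor in {q2, q3, q4}} = {q2, q3, q4}
|Sat(EX (AX ((idle | ~ack) -> (idle & done))))| = |{q2, q3, q4}| = 3.

3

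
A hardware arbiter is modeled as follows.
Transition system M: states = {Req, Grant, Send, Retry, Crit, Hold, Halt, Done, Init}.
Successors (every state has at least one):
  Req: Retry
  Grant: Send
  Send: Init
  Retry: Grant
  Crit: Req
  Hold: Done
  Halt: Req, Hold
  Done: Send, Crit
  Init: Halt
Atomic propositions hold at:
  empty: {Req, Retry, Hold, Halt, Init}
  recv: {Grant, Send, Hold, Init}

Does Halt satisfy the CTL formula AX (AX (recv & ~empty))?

No

Sat(~empty) = {Grant, Send, Crit, Done}
Sat(recv & ~empty) = {Grant, Send}
Sat(AX (recv & ~empty)) = {s : every successor in {Grant, Send}} = {Grant, Retry}
Sat(AX (AX (recv & ~empty))) = {s : every successor in {Grant, Retry}} = {Req, Retry}
Halt ∉ Sat(AX (AX (recv & ~empty))) = {Req, Retry}, so the formula does not hold at Halt.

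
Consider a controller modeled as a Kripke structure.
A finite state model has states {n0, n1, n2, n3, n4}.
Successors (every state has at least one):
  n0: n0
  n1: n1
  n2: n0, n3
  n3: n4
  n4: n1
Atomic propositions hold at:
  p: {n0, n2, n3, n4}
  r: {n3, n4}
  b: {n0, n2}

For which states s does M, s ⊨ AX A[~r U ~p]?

Sat(~r) = {n0, n1, n2}
Sat(~p) = {n1}
A[~r U ~p]: least fixpoint, start Z0 = Sat(~p) = {n1}, add states in Sat(~r) with every successor in Z. Already a fixed point.
Sat(A[~r U ~p]) = {n1}
Sat(AX A[~r U ~p]) = {s : every successor in {n1}} = {n1, n4}

{n1, n4}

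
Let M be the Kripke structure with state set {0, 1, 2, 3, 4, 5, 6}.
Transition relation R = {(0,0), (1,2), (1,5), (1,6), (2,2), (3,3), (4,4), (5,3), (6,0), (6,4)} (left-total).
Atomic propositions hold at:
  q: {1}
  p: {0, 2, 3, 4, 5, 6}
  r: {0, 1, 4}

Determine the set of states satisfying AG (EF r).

EF r: least fixpoint, start Z0 = {0, 1, 4}, add states with some successor in Z. Z1 = {0, 1, 4, 6}; fixed.
Sat(EF r) = {0, 1, 4, 6}
AG (EF r): greatest fixpoint, start Z0 = {0, 1, 4, 6}, keep only states in Sat with every successor in Z. Z1 = {0, 4, 6}; fixed.
Sat(AG (EF r)) = {0, 4, 6}

{0, 4, 6}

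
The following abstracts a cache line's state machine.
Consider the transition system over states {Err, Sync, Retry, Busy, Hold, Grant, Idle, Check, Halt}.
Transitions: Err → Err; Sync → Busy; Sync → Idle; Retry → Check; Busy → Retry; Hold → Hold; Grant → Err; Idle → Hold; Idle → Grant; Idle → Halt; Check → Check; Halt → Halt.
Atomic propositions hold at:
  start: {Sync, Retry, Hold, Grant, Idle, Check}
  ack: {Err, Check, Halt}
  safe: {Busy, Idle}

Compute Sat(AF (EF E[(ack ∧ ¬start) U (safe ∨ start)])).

{Sync, Retry, Busy, Hold, Grant, Idle, Check}

Sat(¬start) = {Err, Busy, Halt}
Sat(ack ∧ ¬start) = {Err, Halt}
Sat(safe ∨ start) = {Sync, Retry, Busy, Hold, Grant, Idle, Check}
E[(ack ∧ ¬start) U (safe ∨ start)]: least fixpoint, start Z0 = Sat((safe ∨ start)) = {Sync, Retry, Busy, Hold, Grant, Idle, Check}, add states in Sat(ack ∧ ¬start) with some successor in Z. Already a fixed point.
Sat(E[(ack ∧ ¬start) U (safe ∨ start)]) = {Sync, Retry, Busy, Hold, Grant, Idle, Check}
EF E[(ack ∧ ¬start) U (safe ∨ start)]: least fixpoint, start Z0 = {Sync, Retry, Busy, Hold, Grant, Idle, Check}, add states with some successor in Z. Already a fixed point.
Sat(EF E[(ack ∧ ¬start) U (safe ∨ start)]) = {Sync, Retry, Busy, Hold, Grant, Idle, Check}
AF (EF E[(ack ∧ ¬start) U (safe ∨ start)]): least fixpoint, start Z0 = {Sync, Retry, Busy, Hold, Grant, Idle, Check}, add states with every successor in Z. Already a fixed point.
Sat(AF (EF E[(ack ∧ ¬start) U (safe ∨ start)])) = {Sync, Retry, Busy, Hold, Grant, Idle, Check}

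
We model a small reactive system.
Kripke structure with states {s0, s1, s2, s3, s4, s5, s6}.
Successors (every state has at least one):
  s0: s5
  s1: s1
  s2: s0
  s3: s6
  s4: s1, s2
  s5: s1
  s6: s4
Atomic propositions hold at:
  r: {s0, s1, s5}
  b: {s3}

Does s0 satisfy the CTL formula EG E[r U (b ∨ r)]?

Yes

Sat(b ∨ r) = {s0, s1, s3, s5}
E[r U (b ∨ r)]: least fixpoint, start Z0 = Sat((b ∨ r)) = {s0, s1, s3, s5}, add states in Sat(r) with some successor in Z. Already a fixed point.
Sat(E[r U (b ∨ r)]) = {s0, s1, s3, s5}
EG E[r U (b ∨ r)]: greatest fixpoint, start Z0 = {s0, s1, s3, s5}, keep only states in Sat with some successor in Z. Z1 = {s0, s1, s5}; fixed.
Sat(EG E[r U (b ∨ r)]) = {s0, s1, s5}
s0 ∈ Sat(EG E[r U (b ∨ r)]) = {s0, s1, s5}, so the formula holds at s0.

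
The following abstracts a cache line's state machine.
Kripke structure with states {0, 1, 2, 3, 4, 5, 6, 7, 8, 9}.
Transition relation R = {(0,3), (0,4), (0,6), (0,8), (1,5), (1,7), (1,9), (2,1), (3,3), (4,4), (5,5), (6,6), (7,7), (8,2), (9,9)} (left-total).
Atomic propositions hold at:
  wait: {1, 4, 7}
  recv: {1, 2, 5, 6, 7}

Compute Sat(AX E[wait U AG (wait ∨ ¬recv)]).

Sat(¬recv) = {0, 3, 4, 8, 9}
Sat(wait ∨ ¬recv) = {0, 1, 3, 4, 7, 8, 9}
AG (wait ∨ ¬recv): greatest fixpoint, start Z0 = {0, 1, 3, 4, 7, 8, 9}, keep only states in Sat with every successor in Z. Z1 = {3, 4, 7, 9}; fixed.
Sat(AG (wait ∨ ¬recv)) = {3, 4, 7, 9}
E[wait U AG (wait ∨ ¬recv)]: least fixpoint, start Z0 = Sat(AG (wait ∨ ¬recv)) = {3, 4, 7, 9}, add states in Sat(wait) with some successor in Z. Z1 = {1, 3, 4, 7, 9}; fixed.
Sat(E[wait U AG (wait ∨ ¬recv)]) = {1, 3, 4, 7, 9}
Sat(AX E[wait U AG (wait ∨ ¬recv)]) = {s : every successor in {1, 3, 4, 7, 9}} = {2, 3, 4, 7, 9}

{2, 3, 4, 7, 9}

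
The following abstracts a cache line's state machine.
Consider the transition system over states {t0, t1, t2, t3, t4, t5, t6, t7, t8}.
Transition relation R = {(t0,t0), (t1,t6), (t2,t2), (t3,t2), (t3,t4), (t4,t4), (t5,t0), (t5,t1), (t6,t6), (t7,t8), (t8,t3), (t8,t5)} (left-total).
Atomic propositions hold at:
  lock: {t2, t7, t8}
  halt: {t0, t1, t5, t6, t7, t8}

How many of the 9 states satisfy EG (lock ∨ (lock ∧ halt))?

Sat(lock ∧ halt) = {t7, t8}
Sat(lock ∨ (lock ∧ halt)) = {t2, t7, t8}
EG (lock ∨ (lock ∧ halt)): greatest fixpoint, start Z0 = {t2, t7, t8}, keep only states in Sat with some successor in Z. Z1 = {t2, t7}; Z2 = {t2}; fixed.
Sat(EG (lock ∨ (lock ∧ halt))) = {t2}
|Sat(EG (lock ∨ (lock ∧ halt)))| = |{t2}| = 1.

1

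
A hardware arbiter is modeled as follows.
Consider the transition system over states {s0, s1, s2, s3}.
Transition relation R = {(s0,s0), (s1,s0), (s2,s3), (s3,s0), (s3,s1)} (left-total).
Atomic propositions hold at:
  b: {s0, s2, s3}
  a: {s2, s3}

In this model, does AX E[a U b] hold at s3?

E[a U b]: least fixpoint, start Z0 = Sat(b) = {s0, s2, s3}, add states in Sat(a) with some successor in Z. Already a fixed point.
Sat(E[a U b]) = {s0, s2, s3}
Sat(AX E[a U b]) = {s : every successor in {s0, s2, s3}} = {s0, s1, s2}
s3 ∉ Sat(AX E[a U b]) = {s0, s1, s2}, so the formula does not hold at s3.

No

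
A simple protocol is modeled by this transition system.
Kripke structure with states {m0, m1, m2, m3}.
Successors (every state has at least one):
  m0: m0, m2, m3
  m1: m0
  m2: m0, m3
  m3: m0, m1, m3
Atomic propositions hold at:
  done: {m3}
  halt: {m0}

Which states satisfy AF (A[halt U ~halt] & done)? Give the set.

{m3}

Sat(~halt) = {m1, m2, m3}
A[halt U ~halt]: least fixpoint, start Z0 = Sat(~halt) = {m1, m2, m3}, add states in Sat(halt) with every successor in Z. Already a fixed point.
Sat(A[halt U ~halt]) = {m1, m2, m3}
Sat(A[halt U ~halt] & done) = {m3}
AF (A[halt U ~halt] & done): least fixpoint, start Z0 = {m3}, add states with every successor in Z. Already a fixed point.
Sat(AF (A[halt U ~halt] & done)) = {m3}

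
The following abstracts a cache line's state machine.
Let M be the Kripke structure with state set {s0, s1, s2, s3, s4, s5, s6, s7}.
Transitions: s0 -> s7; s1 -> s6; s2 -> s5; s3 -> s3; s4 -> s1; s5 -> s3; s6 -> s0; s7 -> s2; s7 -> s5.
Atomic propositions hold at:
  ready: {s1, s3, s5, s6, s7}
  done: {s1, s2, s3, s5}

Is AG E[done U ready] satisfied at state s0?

E[done U ready]: least fixpoint, start Z0 = Sat(ready) = {s1, s3, s5, s6, s7}, add states in Sat(done) with some successor in Z. Z1 = {s1, s2, s3, s5, s6, s7}; fixed.
Sat(E[done U ready]) = {s1, s2, s3, s5, s6, s7}
AG E[done U ready]: greatest fixpoint, start Z0 = {s1, s2, s3, s5, s6, s7}, keep only states in Sat with every successor in Z. Z1 = {s1, s2, s3, s5, s7}; Z2 = {s2, s3, s5, s7}; fixed.
Sat(AG E[done U ready]) = {s2, s3, s5, s7}
s0 ∉ Sat(AG E[done U ready]) = {s2, s3, s5, s7}, so the formula does not hold at s0.

No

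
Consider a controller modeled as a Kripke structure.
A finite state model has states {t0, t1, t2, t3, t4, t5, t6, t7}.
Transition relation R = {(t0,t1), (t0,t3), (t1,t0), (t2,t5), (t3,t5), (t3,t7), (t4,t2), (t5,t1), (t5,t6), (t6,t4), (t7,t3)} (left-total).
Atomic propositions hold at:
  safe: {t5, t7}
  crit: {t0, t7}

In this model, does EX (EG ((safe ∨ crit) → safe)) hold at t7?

Yes

Sat(safe ∨ crit) = {t0, t5, t7}
Sat((safe ∨ crit) → safe) = {t1, t2, t3, t4, t5, t6, t7}
EG ((safe ∨ crit) → safe): greatest fixpoint, start Z0 = {t1, t2, t3, t4, t5, t6, t7}, keep only states in Sat with some successor in Z. Z1 = {t2, t3, t4, t5, t6, t7}; fixed.
Sat(EG ((safe ∨ crit) → safe)) = {t2, t3, t4, t5, t6, t7}
Sat(EX (EG ((safe ∨ crit) → safe))) = {s : some successor in {t2, t3, t4, t5, t6, t7}} = {t0, t2, t3, t4, t5, t6, t7}
t7 ∈ Sat(EX (EG ((safe ∨ crit) → safe))) = {t0, t2, t3, t4, t5, t6, t7}, so the formula holds at t7.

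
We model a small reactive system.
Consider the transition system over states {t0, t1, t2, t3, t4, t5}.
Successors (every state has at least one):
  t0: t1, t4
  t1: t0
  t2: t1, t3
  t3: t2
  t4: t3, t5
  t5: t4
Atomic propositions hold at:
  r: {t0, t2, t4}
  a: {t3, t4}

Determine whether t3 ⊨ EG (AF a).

AF a: least fixpoint, start Z0 = {t3, t4}, add states with every successor in Z. Z1 = {t3, t4, t5}; fixed.
Sat(AF a) = {t3, t4, t5}
EG (AF a): greatest fixpoint, start Z0 = {t3, t4, t5}, keep only states in Sat with some successor in Z. Z1 = {t4, t5}; fixed.
Sat(EG (AF a)) = {t4, t5}
t3 ∉ Sat(EG (AF a)) = {t4, t5}, so the formula does not hold at t3.

No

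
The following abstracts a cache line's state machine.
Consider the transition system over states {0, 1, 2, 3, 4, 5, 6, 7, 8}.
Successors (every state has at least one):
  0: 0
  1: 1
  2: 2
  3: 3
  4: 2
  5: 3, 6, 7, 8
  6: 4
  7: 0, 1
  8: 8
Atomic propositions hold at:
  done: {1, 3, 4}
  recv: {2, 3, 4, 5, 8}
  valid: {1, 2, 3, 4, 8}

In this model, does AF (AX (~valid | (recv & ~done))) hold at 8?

Sat(~valid) = {0, 5, 6, 7}
Sat(~done) = {0, 2, 5, 6, 7, 8}
Sat(recv & ~done) = {2, 5, 8}
Sat(~valid | (recv & ~done)) = {0, 2, 5, 6, 7, 8}
Sat(AX (~valid | (recv & ~done))) = {s : every successor in {0, 2, 5, 6, 7, 8}} = {0, 2, 4, 8}
AF (AX (~valid | (recv & ~done))): least fixpoint, start Z0 = {0, 2, 4, 8}, add states with every successor in Z. Z1 = {0, 2, 4, 6, 8}; fixed.
Sat(AF (AX (~valid | (recv & ~done)))) = {0, 2, 4, 6, 8}
8 ∈ Sat(AF (AX (~valid | (recv & ~done)))) = {0, 2, 4, 6, 8}, so the formula holds at 8.

Yes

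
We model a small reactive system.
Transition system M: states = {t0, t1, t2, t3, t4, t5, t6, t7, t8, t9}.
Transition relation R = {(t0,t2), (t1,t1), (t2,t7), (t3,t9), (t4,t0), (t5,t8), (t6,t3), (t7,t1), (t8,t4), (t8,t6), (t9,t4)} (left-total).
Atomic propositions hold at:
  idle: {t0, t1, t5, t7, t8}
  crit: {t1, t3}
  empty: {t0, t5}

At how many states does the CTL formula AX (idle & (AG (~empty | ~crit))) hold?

5

Sat(~empty) = {t1, t2, t3, t4, t6, t7, t8, t9}
Sat(~crit) = {t0, t2, t4, t5, t6, t7, t8, t9}
Sat(~empty | ~crit) = {t0, t1, t2, t3, t4, t5, t6, t7, t8, t9}
AG (~empty | ~crit): greatest fixpoint, start Z0 = {t0, t1, t2, t3, t4, t5, t6, t7, t8, t9}, keep only states in Sat with every successor in Z. Already a fixed point.
Sat(AG (~empty | ~crit)) = {t0, t1, t2, t3, t4, t5, t6, t7, t8, t9}
Sat(idle & (AG (~empty | ~crit))) = {t0, t1, t5, t7, t8}
Sat(AX (idle & (AG (~empty | ~crit)))) = {s : every successor in {t0, t1, t5, t7, t8}} = {t1, t2, t4, t5, t7}
|Sat(AX (idle & (AG (~empty | ~crit))))| = |{t1, t2, t4, t5, t7}| = 5.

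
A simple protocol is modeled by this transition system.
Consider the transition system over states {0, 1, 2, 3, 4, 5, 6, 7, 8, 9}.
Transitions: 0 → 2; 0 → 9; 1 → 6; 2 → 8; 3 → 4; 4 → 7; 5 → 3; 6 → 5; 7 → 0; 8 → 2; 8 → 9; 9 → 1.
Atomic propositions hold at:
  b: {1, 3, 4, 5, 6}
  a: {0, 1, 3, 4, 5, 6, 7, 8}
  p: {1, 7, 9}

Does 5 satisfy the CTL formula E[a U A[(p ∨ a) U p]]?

Sat(p ∨ a) = {0, 1, 3, 4, 5, 6, 7, 8, 9}
A[(p ∨ a) U p]: least fixpoint, start Z0 = Sat(p) = {1, 7, 9}, add states in Sat(p ∨ a) with every successor in Z. Z1 = {1, 4, 7, 9}; Z2 = {1, 3, 4, 7, 9}; Z3 = {1, 3, 4, 5, 7, 9}; Z4 = {1, 3, 4, 5, 6, 7, 9}; fixed.
Sat(A[(p ∨ a) U p]) = {1, 3, 4, 5, 6, 7, 9}
E[a U A[(p ∨ a) U p]]: least fixpoint, start Z0 = Sat(A[(p ∨ a) U p]) = {1, 3, 4, 5, 6, 7, 9}, add states in Sat(a) with some successor in Z. Z1 = {0, 1, 3, 4, 5, 6, 7, 8, 9}; fixed.
Sat(E[a U A[(p ∨ a) U p]]) = {0, 1, 3, 4, 5, 6, 7, 8, 9}
5 ∈ Sat(E[a U A[(p ∨ a) U p]]) = {0, 1, 3, 4, 5, 6, 7, 8, 9}, so the formula holds at 5.

Yes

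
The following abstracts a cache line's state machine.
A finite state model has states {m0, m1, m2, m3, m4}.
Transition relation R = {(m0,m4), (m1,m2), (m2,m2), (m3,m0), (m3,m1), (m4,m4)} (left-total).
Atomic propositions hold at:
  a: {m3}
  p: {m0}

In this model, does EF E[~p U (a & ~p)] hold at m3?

Sat(~p) = {m1, m2, m3, m4}
Sat(a & ~p) = {m3}
E[~p U (a & ~p)]: least fixpoint, start Z0 = Sat((a & ~p)) = {m3}, add states in Sat(~p) with some successor in Z. Already a fixed point.
Sat(E[~p U (a & ~p)]) = {m3}
EF E[~p U (a & ~p)]: least fixpoint, start Z0 = {m3}, add states with some successor in Z. Already a fixed point.
Sat(EF E[~p U (a & ~p)]) = {m3}
m3 ∈ Sat(EF E[~p U (a & ~p)]) = {m3}, so the formula holds at m3.

Yes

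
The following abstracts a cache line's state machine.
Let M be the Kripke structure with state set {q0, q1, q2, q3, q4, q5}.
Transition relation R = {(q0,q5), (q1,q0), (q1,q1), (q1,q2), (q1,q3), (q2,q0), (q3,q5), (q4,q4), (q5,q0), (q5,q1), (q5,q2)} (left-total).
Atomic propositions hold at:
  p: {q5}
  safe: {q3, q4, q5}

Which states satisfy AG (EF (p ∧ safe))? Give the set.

Sat(p ∧ safe) = {q5}
EF (p ∧ safe): least fixpoint, start Z0 = {q5}, add states with some successor in Z. Z1 = {q0, q3, q5}; Z2 = {q0, q1, q2, q3, q5}; fixed.
Sat(EF (p ∧ safe)) = {q0, q1, q2, q3, q5}
AG (EF (p ∧ safe)): greatest fixpoint, start Z0 = {q0, q1, q2, q3, q5}, keep only states in Sat with every successor in Z. Already a fixed point.
Sat(AG (EF (p ∧ safe))) = {q0, q1, q2, q3, q5}

{q0, q1, q2, q3, q5}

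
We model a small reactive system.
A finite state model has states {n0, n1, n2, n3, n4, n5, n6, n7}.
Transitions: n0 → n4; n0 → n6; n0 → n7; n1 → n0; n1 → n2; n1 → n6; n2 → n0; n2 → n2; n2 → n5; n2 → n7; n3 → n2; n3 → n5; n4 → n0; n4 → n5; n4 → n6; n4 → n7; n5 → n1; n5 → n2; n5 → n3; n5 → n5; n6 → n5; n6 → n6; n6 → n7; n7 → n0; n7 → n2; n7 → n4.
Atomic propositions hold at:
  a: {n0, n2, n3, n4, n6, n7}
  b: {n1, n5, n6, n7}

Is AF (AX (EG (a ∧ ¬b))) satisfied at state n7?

Yes

Sat(¬b) = {n0, n2, n3, n4}
Sat(a ∧ ¬b) = {n0, n2, n3, n4}
EG (a ∧ ¬b): greatest fixpoint, start Z0 = {n0, n2, n3, n4}, keep only states in Sat with some successor in Z. Already a fixed point.
Sat(EG (a ∧ ¬b)) = {n0, n2, n3, n4}
Sat(AX (EG (a ∧ ¬b))) = {s : every successor in {n0, n2, n3, n4}} = {n7}
AF (AX (EG (a ∧ ¬b))): least fixpoint, start Z0 = {n7}, add states with every successor in Z. Already a fixed point.
Sat(AF (AX (EG (a ∧ ¬b)))) = {n7}
n7 ∈ Sat(AF (AX (EG (a ∧ ¬b)))) = {n7}, so the formula holds at n7.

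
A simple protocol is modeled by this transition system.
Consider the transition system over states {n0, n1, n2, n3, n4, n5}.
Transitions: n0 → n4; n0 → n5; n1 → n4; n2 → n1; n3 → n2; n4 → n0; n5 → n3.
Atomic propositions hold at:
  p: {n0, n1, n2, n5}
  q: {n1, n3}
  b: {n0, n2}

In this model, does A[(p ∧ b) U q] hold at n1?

Sat(p ∧ b) = {n0, n2}
A[(p ∧ b) U q]: least fixpoint, start Z0 = Sat(q) = {n1, n3}, add states in Sat(p ∧ b) with every successor in Z. Z1 = {n1, n2, n3}; fixed.
Sat(A[(p ∧ b) U q]) = {n1, n2, n3}
n1 ∈ Sat(A[(p ∧ b) U q]) = {n1, n2, n3}, so the formula holds at n1.

Yes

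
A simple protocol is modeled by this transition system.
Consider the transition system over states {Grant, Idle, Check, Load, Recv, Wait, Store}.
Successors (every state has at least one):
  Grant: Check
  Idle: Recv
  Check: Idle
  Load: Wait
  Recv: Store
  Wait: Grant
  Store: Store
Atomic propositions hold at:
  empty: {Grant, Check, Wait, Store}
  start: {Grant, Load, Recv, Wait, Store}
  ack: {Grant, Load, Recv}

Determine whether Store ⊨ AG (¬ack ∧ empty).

Sat(¬ack) = {Idle, Check, Wait, Store}
Sat(¬ack ∧ empty) = {Check, Wait, Store}
AG (¬ack ∧ empty): greatest fixpoint, start Z0 = {Check, Wait, Store}, keep only states in Sat with every successor in Z. Z1 = {Store}; fixed.
Sat(AG (¬ack ∧ empty)) = {Store}
Store ∈ Sat(AG (¬ack ∧ empty)) = {Store}, so the formula holds at Store.

Yes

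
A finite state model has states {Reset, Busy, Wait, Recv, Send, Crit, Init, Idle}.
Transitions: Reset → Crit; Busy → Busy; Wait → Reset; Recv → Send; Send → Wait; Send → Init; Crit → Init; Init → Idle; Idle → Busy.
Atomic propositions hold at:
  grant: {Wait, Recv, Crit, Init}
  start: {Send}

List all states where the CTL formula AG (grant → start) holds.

{Busy, Idle}

Sat(grant → start) = {Reset, Busy, Send, Idle}
AG (grant → start): greatest fixpoint, start Z0 = {Reset, Busy, Send, Idle}, keep only states in Sat with every successor in Z. Z1 = {Busy, Idle}; fixed.
Sat(AG (grant → start)) = {Busy, Idle}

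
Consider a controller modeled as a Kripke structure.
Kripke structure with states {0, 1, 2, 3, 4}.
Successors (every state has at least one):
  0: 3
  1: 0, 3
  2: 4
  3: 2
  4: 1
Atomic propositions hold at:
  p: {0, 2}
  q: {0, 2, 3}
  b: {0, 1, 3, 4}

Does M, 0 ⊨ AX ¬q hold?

No

Sat(¬q) = {1, 4}
Sat(AX ¬q) = {s : every successor in {1, 4}} = {2, 4}
0 ∉ Sat(AX ¬q) = {2, 4}, so the formula does not hold at 0.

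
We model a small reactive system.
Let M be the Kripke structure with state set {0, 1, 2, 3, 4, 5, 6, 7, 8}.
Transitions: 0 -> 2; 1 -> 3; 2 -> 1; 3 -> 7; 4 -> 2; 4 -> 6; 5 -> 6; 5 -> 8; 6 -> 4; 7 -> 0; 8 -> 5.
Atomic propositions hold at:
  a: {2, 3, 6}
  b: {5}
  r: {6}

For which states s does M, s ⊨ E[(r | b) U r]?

Sat(r | b) = {5, 6}
E[(r | b) U r]: least fixpoint, start Z0 = Sat(r) = {6}, add states in Sat(r | b) with some successor in Z. Z1 = {5, 6}; fixed.
Sat(E[(r | b) U r]) = {5, 6}

{5, 6}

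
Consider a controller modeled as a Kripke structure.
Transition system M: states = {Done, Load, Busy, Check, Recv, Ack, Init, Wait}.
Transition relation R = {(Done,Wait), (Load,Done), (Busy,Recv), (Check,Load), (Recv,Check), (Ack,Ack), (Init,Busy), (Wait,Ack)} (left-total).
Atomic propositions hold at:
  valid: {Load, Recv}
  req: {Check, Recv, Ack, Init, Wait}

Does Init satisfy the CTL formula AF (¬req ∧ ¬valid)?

Yes

Sat(¬req) = {Done, Load, Busy}
Sat(¬valid) = {Done, Busy, Check, Ack, Init, Wait}
Sat(¬req ∧ ¬valid) = {Done, Busy}
AF (¬req ∧ ¬valid): least fixpoint, start Z0 = {Done, Busy}, add states with every successor in Z. Z1 = {Done, Load, Busy, Init}; Z2 = {Done, Load, Busy, Check, Init}; Z3 = {Done, Load, Busy, Check, Recv, Init}; fixed.
Sat(AF (¬req ∧ ¬valid)) = {Done, Load, Busy, Check, Recv, Init}
Init ∈ Sat(AF (¬req ∧ ¬valid)) = {Done, Load, Busy, Check, Recv, Init}, so the formula holds at Init.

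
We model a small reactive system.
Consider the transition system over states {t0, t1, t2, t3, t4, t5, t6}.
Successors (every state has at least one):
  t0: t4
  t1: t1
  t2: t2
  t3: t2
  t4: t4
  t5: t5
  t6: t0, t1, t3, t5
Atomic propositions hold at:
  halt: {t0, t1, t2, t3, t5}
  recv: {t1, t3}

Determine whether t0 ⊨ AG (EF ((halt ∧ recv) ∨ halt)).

No

Sat(halt ∧ recv) = {t1, t3}
Sat((halt ∧ recv) ∨ halt) = {t0, t1, t2, t3, t5}
EF ((halt ∧ recv) ∨ halt): least fixpoint, start Z0 = {t0, t1, t2, t3, t5}, add states with some successor in Z. Z1 = {t0, t1, t2, t3, t5, t6}; fixed.
Sat(EF ((halt ∧ recv) ∨ halt)) = {t0, t1, t2, t3, t5, t6}
AG (EF ((halt ∧ recv) ∨ halt)): greatest fixpoint, start Z0 = {t0, t1, t2, t3, t5, t6}, keep only states in Sat with every successor in Z. Z1 = {t1, t2, t3, t5, t6}; Z2 = {t1, t2, t3, t5}; fixed.
Sat(AG (EF ((halt ∧ recv) ∨ halt))) = {t1, t2, t3, t5}
t0 ∉ Sat(AG (EF ((halt ∧ recv) ∨ halt))) = {t1, t2, t3, t5}, so the formula does not hold at t0.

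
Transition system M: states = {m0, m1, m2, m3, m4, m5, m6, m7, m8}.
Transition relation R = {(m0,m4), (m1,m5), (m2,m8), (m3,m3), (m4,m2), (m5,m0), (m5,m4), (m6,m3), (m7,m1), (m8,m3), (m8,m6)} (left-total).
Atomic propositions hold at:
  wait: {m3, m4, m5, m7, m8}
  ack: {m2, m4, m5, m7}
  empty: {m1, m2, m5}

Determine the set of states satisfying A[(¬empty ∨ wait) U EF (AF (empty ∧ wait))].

{m1, m5, m7}

Sat(¬empty) = {m0, m3, m4, m6, m7, m8}
Sat(¬empty ∨ wait) = {m0, m3, m4, m5, m6, m7, m8}
Sat(empty ∧ wait) = {m5}
AF (empty ∧ wait): least fixpoint, start Z0 = {m5}, add states with every successor in Z. Z1 = {m1, m5}; Z2 = {m1, m5, m7}; fixed.
Sat(AF (empty ∧ wait)) = {m1, m5, m7}
EF (AF (empty ∧ wait)): least fixpoint, start Z0 = {m1, m5, m7}, add states with some successor in Z. Already a fixed point.
Sat(EF (AF (empty ∧ wait))) = {m1, m5, m7}
A[(¬empty ∨ wait) U EF (AF (empty ∧ wait))]: least fixpoint, start Z0 = Sat(EF (AF (empty ∧ wait))) = {m1, m5, m7}, add states in Sat(¬empty ∨ wait) with every successor in Z. Already a fixed point.
Sat(A[(¬empty ∨ wait) U EF (AF (empty ∧ wait))]) = {m1, m5, m7}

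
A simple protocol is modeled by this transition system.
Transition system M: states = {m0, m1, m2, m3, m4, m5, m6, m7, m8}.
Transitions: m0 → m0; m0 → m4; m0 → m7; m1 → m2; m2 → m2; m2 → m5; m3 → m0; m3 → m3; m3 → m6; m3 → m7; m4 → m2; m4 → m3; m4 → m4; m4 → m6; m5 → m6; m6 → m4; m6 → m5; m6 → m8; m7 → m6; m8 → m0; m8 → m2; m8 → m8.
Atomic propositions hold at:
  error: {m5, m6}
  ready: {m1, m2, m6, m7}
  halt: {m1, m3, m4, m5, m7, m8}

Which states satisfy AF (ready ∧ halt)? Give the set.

{m1, m7}

Sat(ready ∧ halt) = {m1, m7}
AF (ready ∧ halt): least fixpoint, start Z0 = {m1, m7}, add states with every successor in Z. Already a fixed point.
Sat(AF (ready ∧ halt)) = {m1, m7}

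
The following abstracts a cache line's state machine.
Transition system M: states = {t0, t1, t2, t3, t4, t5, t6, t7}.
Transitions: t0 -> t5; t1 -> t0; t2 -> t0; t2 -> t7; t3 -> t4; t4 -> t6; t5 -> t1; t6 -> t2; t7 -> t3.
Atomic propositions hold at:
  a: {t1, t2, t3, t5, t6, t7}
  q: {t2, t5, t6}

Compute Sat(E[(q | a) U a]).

Sat(q | a) = {t1, t2, t3, t5, t6, t7}
E[(q | a) U a]: least fixpoint, start Z0 = Sat(a) = {t1, t2, t3, t5, t6, t7}, add states in Sat(q | a) with some successor in Z. Already a fixed point.
Sat(E[(q | a) U a]) = {t1, t2, t3, t5, t6, t7}

{t1, t2, t3, t5, t6, t7}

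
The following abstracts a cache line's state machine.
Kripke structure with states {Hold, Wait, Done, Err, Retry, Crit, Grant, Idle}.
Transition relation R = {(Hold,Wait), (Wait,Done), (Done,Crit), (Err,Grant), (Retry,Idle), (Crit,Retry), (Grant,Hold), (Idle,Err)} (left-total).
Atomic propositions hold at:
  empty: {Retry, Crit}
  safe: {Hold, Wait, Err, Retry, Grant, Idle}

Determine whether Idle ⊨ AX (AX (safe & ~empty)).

Yes

Sat(~empty) = {Hold, Wait, Done, Err, Grant, Idle}
Sat(safe & ~empty) = {Hold, Wait, Err, Grant, Idle}
Sat(AX (safe & ~empty)) = {s : every successor in {Hold, Wait, Err, Grant, Idle}} = {Hold, Err, Retry, Grant, Idle}
Sat(AX (AX (safe & ~empty))) = {s : every successor in {Hold, Err, Retry, Grant, Idle}} = {Err, Retry, Crit, Grant, Idle}
Idle ∈ Sat(AX (AX (safe & ~empty))) = {Err, Retry, Crit, Grant, Idle}, so the formula holds at Idle.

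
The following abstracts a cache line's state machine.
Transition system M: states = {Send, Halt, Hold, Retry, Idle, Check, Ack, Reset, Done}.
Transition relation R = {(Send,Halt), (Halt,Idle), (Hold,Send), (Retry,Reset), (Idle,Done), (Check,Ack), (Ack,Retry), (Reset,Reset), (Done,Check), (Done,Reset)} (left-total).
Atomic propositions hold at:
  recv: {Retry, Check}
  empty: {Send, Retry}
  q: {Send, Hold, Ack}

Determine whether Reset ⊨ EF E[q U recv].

E[q U recv]: least fixpoint, start Z0 = Sat(recv) = {Retry, Check}, add states in Sat(q) with some successor in Z. Z1 = {Retry, Check, Ack}; fixed.
Sat(E[q U recv]) = {Retry, Check, Ack}
EF E[q U recv]: least fixpoint, start Z0 = {Retry, Check, Ack}, add states with some successor in Z. Z1 = {Retry, Check, Ack, Done}; Z2 = {Retry, Idle, Check, Ack, Done}; Z3 = {Halt, Retry, Idle, Check, Ack, Done}; Z4 = {Send, Halt, Retry, Idle, Check, Ack, Done}; Z5 = {Send, Halt, Hold, Retry, Idle, Check, Ack, Done}; fixed.
Sat(EF E[q U recv]) = {Send, Halt, Hold, Retry, Idle, Check, Ack, Done}
Reset ∉ Sat(EF E[q U recv]) = {Send, Halt, Hold, Retry, Idle, Check, Ack, Done}, so the formula does not hold at Reset.

No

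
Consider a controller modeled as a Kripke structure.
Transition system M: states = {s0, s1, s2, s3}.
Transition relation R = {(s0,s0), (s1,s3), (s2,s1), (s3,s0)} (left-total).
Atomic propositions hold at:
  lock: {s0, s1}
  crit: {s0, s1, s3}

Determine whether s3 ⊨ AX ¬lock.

Sat(¬lock) = {s2, s3}
Sat(AX ¬lock) = {s : every successor in {s2, s3}} = {s1}
s3 ∉ Sat(AX ¬lock) = {s1}, so the formula does not hold at s3.

No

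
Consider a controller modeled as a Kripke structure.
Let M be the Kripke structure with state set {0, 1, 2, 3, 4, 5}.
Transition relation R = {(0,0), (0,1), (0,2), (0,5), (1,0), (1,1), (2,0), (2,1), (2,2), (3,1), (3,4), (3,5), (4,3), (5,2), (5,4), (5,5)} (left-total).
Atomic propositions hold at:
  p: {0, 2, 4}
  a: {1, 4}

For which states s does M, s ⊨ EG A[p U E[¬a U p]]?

Sat(¬a) = {0, 2, 3, 5}
E[¬a U p]: least fixpoint, start Z0 = Sat(p) = {0, 2, 4}, add states in Sat(¬a) with some successor in Z. Z1 = {0, 2, 3, 4, 5}; fixed.
Sat(E[¬a U p]) = {0, 2, 3, 4, 5}
A[p U E[¬a U p]]: least fixpoint, start Z0 = Sat(E[¬a U p]) = {0, 2, 3, 4, 5}, add states in Sat(p) with every successor in Z. Already a fixed point.
Sat(A[p U E[¬a U p]]) = {0, 2, 3, 4, 5}
EG A[p U E[¬a U p]]: greatest fixpoint, start Z0 = {0, 2, 3, 4, 5}, keep only states in Sat with some successor in Z. Already a fixed point.
Sat(EG A[p U E[¬a U p]]) = {0, 2, 3, 4, 5}

{0, 2, 3, 4, 5}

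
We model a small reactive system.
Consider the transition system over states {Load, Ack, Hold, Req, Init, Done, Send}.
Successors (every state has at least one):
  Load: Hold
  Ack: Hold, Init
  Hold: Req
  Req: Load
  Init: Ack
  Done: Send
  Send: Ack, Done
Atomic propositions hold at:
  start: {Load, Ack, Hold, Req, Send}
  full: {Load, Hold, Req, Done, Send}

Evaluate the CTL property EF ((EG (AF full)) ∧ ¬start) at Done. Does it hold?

AF full: least fixpoint, start Z0 = {Load, Hold, Req, Done, Send}, add states with every successor in Z. Already a fixed point.
Sat(AF full) = {Load, Hold, Req, Done, Send}
EG (AF full): greatest fixpoint, start Z0 = {Load, Hold, Req, Done, Send}, keep only states in Sat with some successor in Z. Already a fixed point.
Sat(EG (AF full)) = {Load, Hold, Req, Done, Send}
Sat(¬start) = {Init, Done}
Sat((EG (AF full)) ∧ ¬start) = {Done}
EF ((EG (AF full)) ∧ ¬start): least fixpoint, start Z0 = {Done}, add states with some successor in Z. Z1 = {Done, Send}; fixed.
Sat(EF ((EG (AF full)) ∧ ¬start)) = {Done, Send}
Done ∈ Sat(EF ((EG (AF full)) ∧ ¬start)) = {Done, Send}, so the formula holds at Done.

Yes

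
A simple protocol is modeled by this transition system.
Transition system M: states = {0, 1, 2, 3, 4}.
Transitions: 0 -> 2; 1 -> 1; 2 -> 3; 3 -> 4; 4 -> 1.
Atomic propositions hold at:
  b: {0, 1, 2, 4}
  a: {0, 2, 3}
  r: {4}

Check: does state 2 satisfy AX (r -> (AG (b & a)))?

Yes

Sat(b & a) = {0, 2}
AG (b & a): greatest fixpoint, start Z0 = {0, 2}, keep only states in Sat with every successor in Z. Z1 = {0}; Z2 = ∅; fixed.
Sat(AG (b & a)) = ∅
Sat(r -> (AG (b & a))) = {0, 1, 2, 3}
Sat(AX (r -> (AG (b & a)))) = {s : every successor in {0, 1, 2, 3}} = {0, 1, 2, 4}
2 ∈ Sat(AX (r -> (AG (b & a)))) = {0, 1, 2, 4}, so the formula holds at 2.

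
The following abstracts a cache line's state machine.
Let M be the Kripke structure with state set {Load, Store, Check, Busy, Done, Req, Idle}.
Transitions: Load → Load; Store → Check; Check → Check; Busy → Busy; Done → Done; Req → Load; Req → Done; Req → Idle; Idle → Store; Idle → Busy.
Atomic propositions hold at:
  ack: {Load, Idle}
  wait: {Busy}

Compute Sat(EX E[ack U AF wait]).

{Busy, Req, Idle}

AF wait: least fixpoint, start Z0 = {Busy}, add states with every successor in Z. Already a fixed point.
Sat(AF wait) = {Busy}
E[ack U AF wait]: least fixpoint, start Z0 = Sat(AF wait) = {Busy}, add states in Sat(ack) with some successor in Z. Z1 = {Busy, Idle}; fixed.
Sat(E[ack U AF wait]) = {Busy, Idle}
Sat(EX E[ack U AF wait]) = {s : some successor in {Busy, Idle}} = {Busy, Req, Idle}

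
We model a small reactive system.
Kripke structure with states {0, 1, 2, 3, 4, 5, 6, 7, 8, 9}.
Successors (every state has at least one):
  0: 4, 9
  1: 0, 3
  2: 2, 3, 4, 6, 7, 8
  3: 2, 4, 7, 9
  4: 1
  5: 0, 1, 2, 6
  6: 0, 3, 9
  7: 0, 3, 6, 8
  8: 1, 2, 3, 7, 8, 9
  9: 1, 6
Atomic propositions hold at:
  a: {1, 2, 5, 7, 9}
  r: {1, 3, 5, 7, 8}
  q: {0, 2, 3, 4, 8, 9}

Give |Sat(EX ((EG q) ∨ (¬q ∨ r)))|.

EG q: greatest fixpoint, start Z0 = {0, 2, 3, 4, 8, 9}, keep only states in Sat with some successor in Z. Z1 = {0, 2, 3, 8}; Z2 = {2, 3, 8}; fixed.
Sat(EG q) = {2, 3, 8}
Sat(¬q) = {1, 5, 6, 7}
Sat(¬q ∨ r) = {1, 3, 5, 6, 7, 8}
Sat((EG q) ∨ (¬q ∨ r)) = {1, 2, 3, 5, 6, 7, 8}
Sat(EX ((EG q) ∨ (¬q ∨ r))) = {s : some successor in {1, 2, 3, 5, 6, 7, 8}} = {1, 2, 3, 4, 5, 6, 7, 8, 9}
|Sat(EX ((EG q) ∨ (¬q ∨ r)))| = |{1, 2, 3, 4, 5, 6, 7, 8, 9}| = 9.

9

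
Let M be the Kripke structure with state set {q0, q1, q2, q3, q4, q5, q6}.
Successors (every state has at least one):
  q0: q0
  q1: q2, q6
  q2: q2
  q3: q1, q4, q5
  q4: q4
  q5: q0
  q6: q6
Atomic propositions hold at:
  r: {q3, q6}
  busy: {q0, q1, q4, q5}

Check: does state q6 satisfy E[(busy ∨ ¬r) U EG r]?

Yes

Sat(¬r) = {q0, q1, q2, q4, q5}
Sat(busy ∨ ¬r) = {q0, q1, q2, q4, q5}
EG r: greatest fixpoint, start Z0 = {q3, q6}, keep only states in Sat with some successor in Z. Z1 = {q6}; fixed.
Sat(EG r) = {q6}
E[(busy ∨ ¬r) U EG r]: least fixpoint, start Z0 = Sat(EG r) = {q6}, add states in Sat(busy ∨ ¬r) with some successor in Z. Z1 = {q1, q6}; fixed.
Sat(E[(busy ∨ ¬r) U EG r]) = {q1, q6}
q6 ∈ Sat(E[(busy ∨ ¬r) U EG r]) = {q1, q6}, so the formula holds at q6.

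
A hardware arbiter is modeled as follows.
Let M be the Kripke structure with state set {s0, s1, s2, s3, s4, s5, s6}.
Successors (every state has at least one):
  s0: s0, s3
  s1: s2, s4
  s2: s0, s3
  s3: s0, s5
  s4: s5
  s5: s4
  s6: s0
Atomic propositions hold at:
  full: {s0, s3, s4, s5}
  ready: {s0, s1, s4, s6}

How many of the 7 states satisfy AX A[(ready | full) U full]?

6

Sat(ready | full) = {s0, s1, s3, s4, s5, s6}
A[(ready | full) U full]: least fixpoint, start Z0 = Sat(full) = {s0, s3, s4, s5}, add states in Sat(ready | full) with every successor in Z. Z1 = {s0, s3, s4, s5, s6}; fixed.
Sat(A[(ready | full) U full]) = {s0, s3, s4, s5, s6}
Sat(AX A[(ready | full) U full]) = {s : every successor in {s0, s3, s4, s5, s6}} = {s0, s2, s3, s4, s5, s6}
|Sat(AX A[(ready | full) U full])| = |{s0, s2, s3, s4, s5, s6}| = 6.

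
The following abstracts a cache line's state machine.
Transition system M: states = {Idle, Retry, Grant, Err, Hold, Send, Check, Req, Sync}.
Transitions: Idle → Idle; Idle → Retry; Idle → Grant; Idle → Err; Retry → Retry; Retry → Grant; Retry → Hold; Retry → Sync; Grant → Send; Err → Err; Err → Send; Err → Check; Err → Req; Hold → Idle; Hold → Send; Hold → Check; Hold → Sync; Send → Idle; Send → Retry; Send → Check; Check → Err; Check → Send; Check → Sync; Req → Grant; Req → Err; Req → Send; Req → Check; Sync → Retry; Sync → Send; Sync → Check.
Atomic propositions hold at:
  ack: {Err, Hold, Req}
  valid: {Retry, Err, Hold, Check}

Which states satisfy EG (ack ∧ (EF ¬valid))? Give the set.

{Err, Req}

Sat(¬valid) = {Idle, Grant, Send, Req, Sync}
EF ¬valid: least fixpoint, start Z0 = {Idle, Grant, Send, Req, Sync}, add states with some successor in Z. Z1 = {Idle, Retry, Grant, Err, Hold, Send, Check, Req, Sync}; fixed.
Sat(EF ¬valid) = {Idle, Retry, Grant, Err, Hold, Send, Check, Req, Sync}
Sat(ack ∧ (EF ¬valid)) = {Err, Hold, Req}
EG (ack ∧ (EF ¬valid)): greatest fixpoint, start Z0 = {Err, Hold, Req}, keep only states in Sat with some successor in Z. Z1 = {Err, Req}; fixed.
Sat(EG (ack ∧ (EF ¬valid))) = {Err, Req}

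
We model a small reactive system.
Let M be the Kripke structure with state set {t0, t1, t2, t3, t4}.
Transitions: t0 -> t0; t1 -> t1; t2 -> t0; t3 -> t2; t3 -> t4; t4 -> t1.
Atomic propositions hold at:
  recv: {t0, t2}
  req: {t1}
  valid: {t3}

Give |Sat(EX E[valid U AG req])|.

2

AG req: greatest fixpoint, start Z0 = {t1}, keep only states in Sat with every successor in Z. Already a fixed point.
Sat(AG req) = {t1}
E[valid U AG req]: least fixpoint, start Z0 = Sat(AG req) = {t1}, add states in Sat(valid) with some successor in Z. Already a fixed point.
Sat(E[valid U AG req]) = {t1}
Sat(EX E[valid U AG req]) = {s : some successor in {t1}} = {t1, t4}
|Sat(EX E[valid U AG req])| = |{t1, t4}| = 2.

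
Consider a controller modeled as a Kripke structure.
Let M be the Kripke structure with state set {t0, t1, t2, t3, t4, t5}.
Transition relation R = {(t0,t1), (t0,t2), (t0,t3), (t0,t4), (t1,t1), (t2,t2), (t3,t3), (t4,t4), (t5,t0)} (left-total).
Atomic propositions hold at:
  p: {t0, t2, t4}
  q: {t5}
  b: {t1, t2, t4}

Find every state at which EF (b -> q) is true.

{t0, t3, t5}

Sat(b -> q) = {t0, t3, t5}
EF (b -> q): least fixpoint, start Z0 = {t0, t3, t5}, add states with some successor in Z. Already a fixed point.
Sat(EF (b -> q)) = {t0, t3, t5}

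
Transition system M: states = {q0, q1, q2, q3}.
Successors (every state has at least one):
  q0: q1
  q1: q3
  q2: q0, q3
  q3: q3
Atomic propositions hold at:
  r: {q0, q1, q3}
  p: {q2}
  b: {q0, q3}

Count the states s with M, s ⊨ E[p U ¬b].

2

Sat(¬b) = {q1, q2}
E[p U ¬b]: least fixpoint, start Z0 = Sat(¬b) = {q1, q2}, add states in Sat(p) with some successor in Z. Already a fixed point.
Sat(E[p U ¬b]) = {q1, q2}
|Sat(E[p U ¬b])| = |{q1, q2}| = 2.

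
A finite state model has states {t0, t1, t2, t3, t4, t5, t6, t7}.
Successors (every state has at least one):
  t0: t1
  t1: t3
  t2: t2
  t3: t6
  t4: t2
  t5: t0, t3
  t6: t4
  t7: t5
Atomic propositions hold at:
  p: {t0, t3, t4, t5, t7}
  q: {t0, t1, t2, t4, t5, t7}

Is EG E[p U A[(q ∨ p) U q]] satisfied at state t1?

No

Sat(q ∨ p) = {t0, t1, t2, t3, t4, t5, t7}
A[(q ∨ p) U q]: least fixpoint, start Z0 = Sat(q) = {t0, t1, t2, t4, t5, t7}, add states in Sat(q ∨ p) with every successor in Z. Already a fixed point.
Sat(A[(q ∨ p) U q]) = {t0, t1, t2, t4, t5, t7}
E[p U A[(q ∨ p) U q]]: least fixpoint, start Z0 = Sat(A[(q ∨ p) U q]) = {t0, t1, t2, t4, t5, t7}, add states in Sat(p) with some successor in Z. Already a fixed point.
Sat(E[p U A[(q ∨ p) U q]]) = {t0, t1, t2, t4, t5, t7}
EG E[p U A[(q ∨ p) U q]]: greatest fixpoint, start Z0 = {t0, t1, t2, t4, t5, t7}, keep only states in Sat with some successor in Z. Z1 = {t0, t2, t4, t5, t7}; Z2 = {t2, t4, t5, t7}; Z3 = {t2, t4, t7}; Z4 = {t2, t4}; fixed.
Sat(EG E[p U A[(q ∨ p) U q]]) = {t2, t4}
t1 ∉ Sat(EG E[p U A[(q ∨ p) U q]]) = {t2, t4}, so the formula does not hold at t1.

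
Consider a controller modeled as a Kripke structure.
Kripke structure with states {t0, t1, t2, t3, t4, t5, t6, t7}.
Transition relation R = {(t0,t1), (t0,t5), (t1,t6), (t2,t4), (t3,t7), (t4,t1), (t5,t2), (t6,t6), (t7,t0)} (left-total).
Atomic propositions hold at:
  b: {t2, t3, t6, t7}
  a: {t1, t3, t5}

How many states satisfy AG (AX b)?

2

Sat(AX b) = {s : every successor in {t2, t3, t6, t7}} = {t1, t3, t5, t6}
AG (AX b): greatest fixpoint, start Z0 = {t1, t3, t5, t6}, keep only states in Sat with every successor in Z. Z1 = {t1, t6}; fixed.
Sat(AG (AX b)) = {t1, t6}
|Sat(AG (AX b))| = |{t1, t6}| = 2.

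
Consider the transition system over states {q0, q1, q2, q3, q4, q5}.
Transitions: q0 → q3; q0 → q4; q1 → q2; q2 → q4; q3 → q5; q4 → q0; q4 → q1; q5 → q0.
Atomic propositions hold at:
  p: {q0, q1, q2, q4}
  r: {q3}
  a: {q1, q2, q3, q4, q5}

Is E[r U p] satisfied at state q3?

No

E[r U p]: least fixpoint, start Z0 = Sat(p) = {q0, q1, q2, q4}, add states in Sat(r) with some successor in Z. Already a fixed point.
Sat(E[r U p]) = {q0, q1, q2, q4}
q3 ∉ Sat(E[r U p]) = {q0, q1, q2, q4}, so the formula does not hold at q3.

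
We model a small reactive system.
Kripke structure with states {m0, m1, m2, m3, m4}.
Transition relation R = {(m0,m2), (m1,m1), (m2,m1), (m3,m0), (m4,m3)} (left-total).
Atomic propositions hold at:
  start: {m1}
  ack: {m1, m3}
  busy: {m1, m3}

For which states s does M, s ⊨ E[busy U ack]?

{m1, m3}

E[busy U ack]: least fixpoint, start Z0 = Sat(ack) = {m1, m3}, add states in Sat(busy) with some successor in Z. Already a fixed point.
Sat(E[busy U ack]) = {m1, m3}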